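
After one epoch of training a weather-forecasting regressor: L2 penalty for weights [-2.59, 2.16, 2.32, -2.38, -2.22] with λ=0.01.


‖w‖₂² = (-2.59)² + (2.16)² + (2.32)² + (-2.38)² + (-2.22)²
     = 6.7081 + 4.6656 + 5.3824 + 5.6644 + 4.9284
     = 27.3489
λ·‖w‖₂² = 0.01·27.3489 = 0.273489

0.273489


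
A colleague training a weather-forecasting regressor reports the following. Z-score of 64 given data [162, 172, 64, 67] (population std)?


μ = 116.25, σ = 50.8841
z = (64 - 116.25)/50.8841 = -1.0268

-1.0268


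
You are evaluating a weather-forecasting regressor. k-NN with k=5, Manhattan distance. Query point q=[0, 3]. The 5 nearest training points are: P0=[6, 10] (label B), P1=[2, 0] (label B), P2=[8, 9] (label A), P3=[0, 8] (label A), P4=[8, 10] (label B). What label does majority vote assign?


d(q,P0) = 13  (label B)
d(q,P1) = 5  (label B)
d(q,P2) = 14  (label A)
d(q,P3) = 5  (label A)
d(q,P4) = 15  (label B)
Votes: A=2, B=3
Majority → B

B


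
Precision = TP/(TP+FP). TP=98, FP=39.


Precision = TP/(TP+FP)
= 98/(98+39)
= 98/137 = 71.53%

71.53%


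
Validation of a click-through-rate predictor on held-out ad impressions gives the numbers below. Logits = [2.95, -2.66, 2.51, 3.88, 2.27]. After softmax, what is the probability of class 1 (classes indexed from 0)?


Exponentials: e^2.95=19.106, e^-2.66=0.0699, e^2.51=12.3049, e^3.88=48.4242, e^2.27=9.6794
Sum = 89.5844
Softmax = [0.2133, 0.0008, 0.1374, 0.5405, 0.108]
p[1] = 0.0699/89.5844 = 0.0008

0.0008


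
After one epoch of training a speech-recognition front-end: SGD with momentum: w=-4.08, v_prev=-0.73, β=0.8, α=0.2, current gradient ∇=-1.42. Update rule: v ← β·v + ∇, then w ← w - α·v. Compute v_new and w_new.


v_new = 0.8·-0.73 - 1.42 = -0.584 - 1.42 = -2.004
w_new = -4.08 - 0.2·-2.004 = -4.08 + 0.4008 = -3.6792

v_new=-2.004, w_new=-3.6792


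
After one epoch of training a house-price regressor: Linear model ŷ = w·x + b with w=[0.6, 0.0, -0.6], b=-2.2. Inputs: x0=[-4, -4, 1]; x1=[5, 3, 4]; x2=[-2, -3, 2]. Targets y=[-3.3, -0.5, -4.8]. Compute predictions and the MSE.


ŷ0 = (0.6)·(-4) + (0.0)·(-4) + (-0.6)·(1) - 2.2 = -5.2
ŷ1 = (0.6)·(5) + (0.0)·(3) + (-0.6)·(4) - 2.2 = -1.6
ŷ2 = (0.6)·(-2) + (0.0)·(-3) + (-0.6)·(2) - 2.2 = -4.6
errors² = [3.61, 1.21, 0.04]
MSE = 4.8600/3 = 1.62

1.62


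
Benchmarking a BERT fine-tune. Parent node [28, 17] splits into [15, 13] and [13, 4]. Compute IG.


Parent = [28, 17], H_parent = 0.9565
H_left = 0.9963 (n=28), H_right = 0.7871 (n=17)
H_children = (28/45)·0.9963 + (17/45)·0.7871 = 0.9173
IG = 0.9565 - 0.9173 = 0.0392

0.0392


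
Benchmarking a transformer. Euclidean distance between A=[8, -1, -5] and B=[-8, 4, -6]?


d = √((8+ 8)² + (-1-4)² + (-5+ 6)²)
  = √(256 + 25 + 1)
  = √282 = 16.7929

16.7929


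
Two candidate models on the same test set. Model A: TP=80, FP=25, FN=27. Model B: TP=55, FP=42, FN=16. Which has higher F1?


Model A: P=80/105=0.7619, R=80/107=0.7477, F1=2PR/(P+R)=2TP/(2TP+FP+FN)=160/212=0.7547
Model B: P=55/97=0.567, R=55/71=0.7746, F1=2PR/(P+R)=2TP/(2TP+FP+FN)=110/168=0.6548
0.7547 > 0.6548 → Model A

Model A


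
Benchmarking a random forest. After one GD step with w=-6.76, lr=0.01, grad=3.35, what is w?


w_new = w - α·∇
= -6.76 - 0.01·3.35
= -6.76 - 0.0335
= -6.7935

-6.7935


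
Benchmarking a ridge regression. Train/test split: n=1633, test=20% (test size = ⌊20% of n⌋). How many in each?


Test = ⌊1633·20/100⌋ = 326
Train = 1633 - 326 = 1307

Train: 1307, Test: 326


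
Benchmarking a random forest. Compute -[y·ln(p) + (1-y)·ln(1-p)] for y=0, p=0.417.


BCE = -[y·ln(p) + (1-y)·ln(1-p)]
= -0 - 1·ln(1-0.417)
= -ln(0.583) = 0.5396

0.5396


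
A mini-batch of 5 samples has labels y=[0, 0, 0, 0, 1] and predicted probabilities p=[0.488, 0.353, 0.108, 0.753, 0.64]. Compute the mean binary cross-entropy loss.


L[0] = -ln(1-0.488) = -ln(0.512) = 0.6694
L[1] = -ln(1-0.353) = -ln(0.647) = 0.4354
L[2] = -ln(1-0.108) = -ln(0.892) = 0.1143
L[3] = -ln(1-0.753) = -ln(0.247) = 1.3984
L[4] = -ln(0.64) = 0.4463
mean = (0.6694 + 0.4354 + 0.1143 + 1.3984 + 0.4463)/5 = 0.6128

0.6128


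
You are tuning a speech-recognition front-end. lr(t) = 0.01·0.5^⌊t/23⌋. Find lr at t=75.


n_drops = ⌊75/23⌋ = 3
lr = 0.01·0.5^3 = 0.01·0.125 = 0.00125

0.00125


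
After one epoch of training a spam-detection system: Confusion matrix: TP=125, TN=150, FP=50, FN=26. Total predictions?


Total = TP + TN + FP + FN
= 125 + 150 + 50 + 26
= 351
(Predicted positive: 175, predicted negative: 176)

351


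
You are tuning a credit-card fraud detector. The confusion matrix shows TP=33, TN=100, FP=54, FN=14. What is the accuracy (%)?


Accuracy = (TP+TN)/(TP+TN+FP+FN)
= (33+100)/(201)
= 133/201 = 66.17%

66.17%


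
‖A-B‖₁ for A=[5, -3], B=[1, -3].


d = |5-1| + |-3+ 3|
  = 4 + 0
  = 4

4


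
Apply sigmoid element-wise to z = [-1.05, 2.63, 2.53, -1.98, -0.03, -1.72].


σ(-1.05) = 1/(1+e^1.05) = 0.2592
σ(2.63) = 1/(1+e^-2.63) = 0.9328
σ(2.53) = 1/(1+e^-2.53) = 0.9262
σ(-1.98) = 1/(1+e^1.98) = 0.1213
σ(-0.03) = 1/(1+e^0.03) = 0.4925
σ(-1.72) = 1/(1+e^1.72) = 0.1519
result = [0.2592, 0.9328, 0.9262, 0.1213, 0.4925, 0.1519]

[0.2592, 0.9328, 0.9262, 0.1213, 0.4925, 0.1519]


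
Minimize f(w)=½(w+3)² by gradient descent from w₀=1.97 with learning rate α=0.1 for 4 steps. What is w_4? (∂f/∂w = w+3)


step 1: grad = 1.97+3 = 4.97; w = 1.97 - 0.1·(4.97) = 1.473
step 2: grad = 1.473+3 = 4.473; w = 1.473 - 0.1·(4.473) = 1.0257
step 3: grad = 1.0257+3 = 4.0257; w = 1.0257 - 0.1·(4.0257) = 0.62313
step 4: grad = 0.62313+3 = 3.62313; w = 0.62313 - 0.1·(3.62313) = 0.260817

0.260817


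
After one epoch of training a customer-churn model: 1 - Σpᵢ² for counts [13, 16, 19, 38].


Probabilities: [13/86, 16/86, 19/86, 38/86] ≈ [0.1512, 0.186, 0.2209, 0.4419]
Σpᵢ² = (169 + 256 + 361 + 1444)/86² = 2230/7396
Gini = 1 - Σpᵢ² = 1 - 2230/7396 = 0.6985

0.6985


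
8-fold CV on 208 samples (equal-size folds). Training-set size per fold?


Fold size = 208/8 = 26
Training per fold = 208 - 26 = 182

182


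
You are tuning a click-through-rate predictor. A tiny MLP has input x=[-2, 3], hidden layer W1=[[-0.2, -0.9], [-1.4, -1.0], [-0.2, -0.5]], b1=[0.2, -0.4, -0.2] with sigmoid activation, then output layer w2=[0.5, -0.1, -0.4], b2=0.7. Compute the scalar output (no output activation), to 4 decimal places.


z1[0] = (-0.2)·(-2) + (-0.9)·(3) + 0.2 = -2.1
z1[1] = (-1.4)·(-2) + (-1.0)·(3) - 0.4 = -0.6
z1[2] = (-0.2)·(-2) + (-0.5)·(3) - 0.2 = -1.3
h = sigmoid(z1) = [0.1091, 0.3543, 0.2142]
output = (0.5)·(0.1091) + (-0.1)·(0.3543) + (-0.4)·(0.2142) + 0.7 = 0.6334

0.6334


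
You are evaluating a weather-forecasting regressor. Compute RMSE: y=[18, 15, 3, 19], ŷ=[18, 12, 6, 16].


MSE = 27/4 = 6.75
RMSE = √(27/4) = 2.5981

2.5981


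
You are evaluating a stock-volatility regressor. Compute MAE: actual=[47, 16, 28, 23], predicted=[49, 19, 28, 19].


Absolute errors: |47-49|=2, |16-19|=3, |28-28|=0, |23-19|=4
Sum = 9
MAE = 9/4 = 9/4

9/4


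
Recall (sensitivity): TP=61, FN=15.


Recall = TP/(TP+FN)
= 61/(61+15)
= 61/76 = 80.26%

80.26%


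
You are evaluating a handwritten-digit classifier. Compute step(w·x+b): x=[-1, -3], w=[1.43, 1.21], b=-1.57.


z = (-1)·(1.43) + (-3)·(1.21) - 1.57
  = -6.63
step(z) = 0 (z<0)

0


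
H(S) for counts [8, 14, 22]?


Probabilities: [8/44, 14/44, 22/44] ≈ [0.1818, 0.3182, 0.5]
H = -((8/44)·log₂(8/44) + (14/44)·log₂(14/44) + (22/44)·log₂(22/44))
  = 1.4728 bits

1.4728 bits


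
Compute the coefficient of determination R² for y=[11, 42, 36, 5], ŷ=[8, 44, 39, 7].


ȳ = 23.5
SS_res = Σ(y-ŷ)² = 26
SS_tot = Σ(y-ȳ)² = 997
R² = 1 - SS_res/SS_tot = 1 - 0.0261 = 0.9739

0.9739


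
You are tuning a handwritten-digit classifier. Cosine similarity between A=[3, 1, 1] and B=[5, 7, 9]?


A·B = 3·5 + 1·7 + 1·9 = 31
‖A‖ = √11 = 3.3166, ‖B‖ = √155 = 12.4499
cos = 31/(√11·√155) = 31/√1705 = 0.7508

0.7508


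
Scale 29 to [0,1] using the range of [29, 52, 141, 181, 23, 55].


min=23, max=181
(29-23)/(181-23) = 6/158 = 0.038

0.038


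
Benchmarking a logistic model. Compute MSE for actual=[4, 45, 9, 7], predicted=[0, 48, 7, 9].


Squared errors: (4-0)²=16, (45-48)²=9, (9-7)²=4, (7-9)²=4
Sum = 33
MSE = 33/4 = 33/4

33/4


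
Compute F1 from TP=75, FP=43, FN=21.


Precision = 75/118 = 0.6356
Recall = 75/96 = 0.7812
F1 = 2·P·R/(P+R) = 2·TP/(2·TP+FP+FN) = 150/(150+43+21) = 150/214 = 0.7009

0.7009


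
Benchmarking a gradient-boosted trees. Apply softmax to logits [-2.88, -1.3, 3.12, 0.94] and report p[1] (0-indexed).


Exponentials: e^-2.88=0.0561, e^-1.3=0.2725, e^3.12=22.6464, e^0.94=2.56
Sum = 25.535
Softmax = [0.0022, 0.0107, 0.8869, 0.1003]
p[1] = 0.2725/25.535 = 0.0107

0.0107


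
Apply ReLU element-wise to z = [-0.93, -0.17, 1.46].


ReLU(-0.93) = max(0, -0.93) = 0.0
ReLU(-0.17) = max(0, -0.17) = 0.0
ReLU(1.46) = max(0, 1.46) = 1.46
result = [0.0, 0.0, 1.46]

[0.0, 0.0, 1.46]


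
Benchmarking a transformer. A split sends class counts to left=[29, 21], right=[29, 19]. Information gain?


Parent = [58, 40], H_parent = 0.9755
H_left = 0.9815 (n=50), H_right = 0.9685 (n=48)
H_children = (50/98)·0.9815 + (48/98)·0.9685 = 0.9751
IG = 0.9755 - 0.9751 = 0.0004

0.0004


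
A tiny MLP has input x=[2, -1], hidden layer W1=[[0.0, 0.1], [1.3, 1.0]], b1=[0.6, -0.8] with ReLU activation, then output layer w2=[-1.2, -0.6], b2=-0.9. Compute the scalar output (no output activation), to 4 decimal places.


z1[0] = (0.0)·(2) + (0.1)·(-1) + 0.6 = 0.5
z1[1] = (1.3)·(2) + (1.0)·(-1) - 0.8 = 0.8
h = ReLU(z1) = [0.5, 0.8]
output = (-1.2)·(0.5) + (-0.6)·(0.8) - 0.9 = -1.98

-1.98


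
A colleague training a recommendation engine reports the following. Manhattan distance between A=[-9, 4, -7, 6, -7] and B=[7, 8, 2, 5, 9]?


d = |-9-7| + |4-8| + |-7-2| + |6-5| + |-7-9|
  = 16 + 4 + 9 + 1 + 16
  = 46

46


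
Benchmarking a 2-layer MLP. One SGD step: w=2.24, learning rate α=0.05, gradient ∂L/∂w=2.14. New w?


w_new = w - α·∇
= 2.24 - 0.05·2.14
= 2.24 - 0.107
= 2.133

2.133


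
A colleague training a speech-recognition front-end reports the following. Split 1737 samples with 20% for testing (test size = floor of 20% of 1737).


Test = ⌊1737·20/100⌋ = 347
Train = 1737 - 347 = 1390

Train: 1390, Test: 347


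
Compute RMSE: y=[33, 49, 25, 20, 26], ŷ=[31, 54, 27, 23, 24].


MSE = 46/5 = 9.2
RMSE = √(46/5) = 3.0332

3.0332


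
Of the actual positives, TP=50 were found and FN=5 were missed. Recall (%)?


Recall = TP/(TP+FN)
= 50/(50+5)
= 50/55 = 90.91%

90.91%


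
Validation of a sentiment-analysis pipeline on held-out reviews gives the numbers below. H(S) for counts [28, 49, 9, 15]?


Probabilities: [28/101, 49/101, 9/101, 15/101] ≈ [0.2772, 0.4851, 0.0891, 0.1485]
H = -((28/101)·log₂(28/101) + (49/101)·log₂(49/101) + (9/101)·log₂(9/101) + (15/101)·log₂(15/101))
  = 1.7388 bits

1.7388 bits


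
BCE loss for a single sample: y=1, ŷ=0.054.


BCE = -[y·ln(p) + (1-y)·ln(1-p)]
= -1·ln(0.054) - 0
= -ln(0.054) = 2.9188

2.9188


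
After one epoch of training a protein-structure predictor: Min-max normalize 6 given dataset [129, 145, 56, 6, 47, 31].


min=6, max=145
(6-6)/(145-6) = 0/139 = 0.0

0.0


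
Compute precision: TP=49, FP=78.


Precision = TP/(TP+FP)
= 49/(49+78)
= 49/127 = 38.58%

38.58%


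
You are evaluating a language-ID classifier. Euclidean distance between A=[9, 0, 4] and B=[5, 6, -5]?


d = √((9-5)² + (0-6)² + (4+ 5)²)
  = √(16 + 36 + 81)
  = √133 = 11.5326

11.5326


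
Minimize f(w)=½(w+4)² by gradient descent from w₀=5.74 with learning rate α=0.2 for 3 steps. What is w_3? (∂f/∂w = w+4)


step 1: grad = 5.74+4 = 9.74; w = 5.74 - 0.2·(9.74) = 3.792
step 2: grad = 3.792+4 = 7.792; w = 3.792 - 0.2·(7.792) = 2.2336
step 3: grad = 2.2336+4 = 6.2336; w = 2.2336 - 0.2·(6.2336) = 0.98688

0.98688


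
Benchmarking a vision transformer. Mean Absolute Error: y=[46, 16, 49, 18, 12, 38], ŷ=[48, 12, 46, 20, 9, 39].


Absolute errors: |46-48|=2, |16-12|=4, |49-46|=3, |18-20|=2, |12-9|=3, |38-39|=1
Sum = 15
MAE = 15/6 = 5/2

5/2


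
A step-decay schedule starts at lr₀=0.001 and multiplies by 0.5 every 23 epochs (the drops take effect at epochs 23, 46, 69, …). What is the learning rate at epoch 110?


n_drops = ⌊110/23⌋ = 4
lr = 0.001·0.5^4 = 0.001·0.0625 = 0.0000625

0.0000625


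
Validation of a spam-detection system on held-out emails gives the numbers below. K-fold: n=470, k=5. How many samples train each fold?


Fold size = 470/5 = 94
Training per fold = 470 - 94 = 376

376


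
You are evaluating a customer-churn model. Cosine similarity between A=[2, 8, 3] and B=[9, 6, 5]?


A·B = 2·9 + 8·6 + 3·5 = 81
‖A‖ = √77 = 8.775, ‖B‖ = √142 = 11.9164
cos = 81/(√77·√142) = 81/√10934 = 0.7746

0.7746


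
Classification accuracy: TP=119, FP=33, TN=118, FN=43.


Accuracy = (TP+TN)/(TP+TN+FP+FN)
= (119+118)/(313)
= 237/313 = 75.72%

75.72%


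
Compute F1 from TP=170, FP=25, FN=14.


Precision = 170/195 = 0.8718
Recall = 170/184 = 0.9239
F1 = 2·P·R/(P+R) = 2·TP/(2·TP+FP+FN) = 340/(340+25+14) = 340/379 = 0.8971

0.8971


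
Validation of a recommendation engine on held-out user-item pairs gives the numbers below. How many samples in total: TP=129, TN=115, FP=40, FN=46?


Total = TP + TN + FP + FN
= 129 + 115 + 40 + 46
= 330
(Predicted positive: 169, predicted negative: 161)

330


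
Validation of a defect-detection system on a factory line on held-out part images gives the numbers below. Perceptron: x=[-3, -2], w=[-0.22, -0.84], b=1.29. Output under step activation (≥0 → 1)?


z = (-3)·(-0.22) + (-2)·(-0.84) + 1.29
  = 3.63
step(z) = 1 (z≥0)

1


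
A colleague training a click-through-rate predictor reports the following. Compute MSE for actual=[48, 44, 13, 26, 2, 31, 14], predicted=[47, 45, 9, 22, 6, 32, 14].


Squared errors: (48-47)²=1, (44-45)²=1, (13-9)²=16, (26-22)²=16, (2-6)²=16, (31-32)²=1, (14-14)²=0
Sum = 51
MSE = 51/7 = 51/7

51/7


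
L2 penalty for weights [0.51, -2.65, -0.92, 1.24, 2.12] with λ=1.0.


‖w‖₂² = (0.51)² + (-2.65)² + (-0.92)² + (1.24)² + (2.12)²
     = 0.2601 + 7.0225 + 0.8464 + 1.5376 + 4.4944
     = 14.161
λ·‖w‖₂² = 1.0·14.161 = 14.161

14.161


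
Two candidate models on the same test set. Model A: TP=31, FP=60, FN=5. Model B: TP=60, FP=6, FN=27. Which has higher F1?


Model A: P=31/91=0.3407, R=31/36=0.8611, F1=2PR/(P+R)=2TP/(2TP+FP+FN)=62/127=0.4882
Model B: P=60/66=0.9091, R=60/87=0.6897, F1=2PR/(P+R)=2TP/(2TP+FP+FN)=120/153=0.7843
0.4882 < 0.7843 → Model B

Model B


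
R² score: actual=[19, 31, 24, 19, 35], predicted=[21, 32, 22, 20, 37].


ȳ = 25.6
SS_res = Σ(y-ŷ)² = 14
SS_tot = Σ(y-ȳ)² = 207.2
R² = 1 - SS_res/SS_tot = 1 - 0.0676 = 0.9324

0.9324


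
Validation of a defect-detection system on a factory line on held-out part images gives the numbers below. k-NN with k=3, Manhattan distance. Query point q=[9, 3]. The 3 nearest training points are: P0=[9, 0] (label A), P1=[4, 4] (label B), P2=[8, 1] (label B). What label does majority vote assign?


d(q,P0) = 3  (label A)
d(q,P1) = 6  (label B)
d(q,P2) = 3  (label B)
Votes: A=1, B=2
Majority → B

B


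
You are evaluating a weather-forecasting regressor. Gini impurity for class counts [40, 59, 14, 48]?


Probabilities: [40/161, 59/161, 14/161, 48/161] ≈ [0.2484, 0.3665, 0.087, 0.2981]
Σpᵢ² = (1600 + 3481 + 196 + 2304)/161² = 7581/25921
Gini = 1 - Σpᵢ² = 1 - 7581/25921 = 0.7075

0.7075


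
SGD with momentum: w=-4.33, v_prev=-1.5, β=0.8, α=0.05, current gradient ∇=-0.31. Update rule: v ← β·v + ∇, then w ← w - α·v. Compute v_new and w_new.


v_new = 0.8·-1.5 - 0.31 = -1.2 - 0.31 = -1.51
w_new = -4.33 - 0.05·-1.51 = -4.33 + 0.0755 = -4.2545

v_new=-1.51, w_new=-4.2545


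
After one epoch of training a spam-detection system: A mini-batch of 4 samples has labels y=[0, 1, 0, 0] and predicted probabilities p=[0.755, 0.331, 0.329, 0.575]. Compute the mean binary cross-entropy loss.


L[0] = -ln(1-0.755) = -ln(0.245) = 1.4065
L[1] = -ln(0.331) = 1.1056
L[2] = -ln(1-0.329) = -ln(0.671) = 0.399
L[3] = -ln(1-0.575) = -ln(0.425) = 0.8557
mean = (1.4065 + 1.1056 + 0.399 + 0.8557)/4 = 0.9417

0.9417


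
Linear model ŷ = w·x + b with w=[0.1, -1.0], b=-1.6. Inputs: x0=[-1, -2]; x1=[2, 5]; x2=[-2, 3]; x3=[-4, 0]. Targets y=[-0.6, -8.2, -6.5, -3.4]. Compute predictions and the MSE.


ŷ0 = (0.1)·(-1) + (-1.0)·(-2) - 1.6 = 0.3
ŷ1 = (0.1)·(2) + (-1.0)·(5) - 1.6 = -6.4
ŷ2 = (0.1)·(-2) + (-1.0)·(3) - 1.6 = -4.8
ŷ3 = (0.1)·(-4) + (-1.0)·(0) - 1.6 = -2.0
errors² = [0.81, 3.24, 2.89, 1.96]
MSE = 8.9000/4 = 2.225

2.225


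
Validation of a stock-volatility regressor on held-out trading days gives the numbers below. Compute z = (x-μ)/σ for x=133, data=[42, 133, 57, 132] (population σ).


μ = 91, σ = 41.839
z = (133 - 91)/41.839 = 1.0038

1.0038


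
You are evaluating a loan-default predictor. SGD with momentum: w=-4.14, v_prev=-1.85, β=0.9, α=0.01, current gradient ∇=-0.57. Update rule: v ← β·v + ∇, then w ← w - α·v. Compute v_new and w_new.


v_new = 0.9·-1.85 - 0.57 = -1.665 - 0.57 = -2.235
w_new = -4.14 - 0.01·-2.235 = -4.14 + 0.02235 = -4.11765

v_new=-2.235, w_new=-4.11765


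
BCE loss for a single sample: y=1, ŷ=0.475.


BCE = -[y·ln(p) + (1-y)·ln(1-p)]
= -1·ln(0.475) - 0
= -ln(0.475) = 0.7444

0.7444


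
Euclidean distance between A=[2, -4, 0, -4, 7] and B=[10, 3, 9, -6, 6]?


d = √((2-10)² + (-4-3)² + (0-9)² + (-4+ 6)² + (7-6)²)
  = √(64 + 49 + 81 + 4 + 1)
  = √199 = 14.1067

14.1067


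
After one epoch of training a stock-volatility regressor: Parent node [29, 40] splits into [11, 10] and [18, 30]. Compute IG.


Parent = [29, 40], H_parent = 0.9816
H_left = 0.9984 (n=21), H_right = 0.9544 (n=48)
H_children = (21/69)·0.9984 + (48/69)·0.9544 = 0.9678
IG = 0.9816 - 0.9678 = 0.0138

0.0138


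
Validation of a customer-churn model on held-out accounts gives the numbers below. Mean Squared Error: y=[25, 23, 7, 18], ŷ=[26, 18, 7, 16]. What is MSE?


Squared errors: (25-26)²=1, (23-18)²=25, (7-7)²=0, (18-16)²=4
Sum = 30
MSE = 30/4 = 15/2

15/2


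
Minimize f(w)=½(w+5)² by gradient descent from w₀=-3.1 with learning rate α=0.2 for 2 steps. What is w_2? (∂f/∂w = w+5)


step 1: grad = -3.1+5 = 1.9; w = -3.1 - 0.2·(1.9) = -3.48
step 2: grad = -3.48+5 = 1.52; w = -3.48 - 0.2·(1.52) = -3.784

-3.784


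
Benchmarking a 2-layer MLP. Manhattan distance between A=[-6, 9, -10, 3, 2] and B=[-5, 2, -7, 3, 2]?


d = |-6+ 5| + |9-2| + |-10+ 7| + |3-3| + |2-2|
  = 1 + 7 + 3 + 0 + 0
  = 11

11


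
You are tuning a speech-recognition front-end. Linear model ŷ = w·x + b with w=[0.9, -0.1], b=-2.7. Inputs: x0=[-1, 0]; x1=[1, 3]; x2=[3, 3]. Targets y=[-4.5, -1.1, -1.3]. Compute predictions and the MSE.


ŷ0 = (0.9)·(-1) + (-0.1)·(0) - 2.7 = -3.6
ŷ1 = (0.9)·(1) + (-0.1)·(3) - 2.7 = -2.1
ŷ2 = (0.9)·(3) + (-0.1)·(3) - 2.7 = -0.3
errors² = [0.81, 1.0, 1.0]
MSE = 2.8100/3 = 0.9367

0.9367


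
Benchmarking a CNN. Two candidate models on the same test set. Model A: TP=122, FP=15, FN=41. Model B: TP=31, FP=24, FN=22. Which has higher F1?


Model A: P=122/137=0.8905, R=122/163=0.7485, F1=2PR/(P+R)=2TP/(2TP+FP+FN)=244/300=0.8133
Model B: P=31/55=0.5636, R=31/53=0.5849, F1=2PR/(P+R)=2TP/(2TP+FP+FN)=62/108=0.5741
0.8133 > 0.5741 → Model A

Model A


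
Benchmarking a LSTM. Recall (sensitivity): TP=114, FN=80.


Recall = TP/(TP+FN)
= 114/(114+80)
= 114/194 = 58.76%

58.76%


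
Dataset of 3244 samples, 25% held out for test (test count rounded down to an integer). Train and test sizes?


Test = ⌊3244·25/100⌋ = 811
Train = 3244 - 811 = 2433

Train: 2433, Test: 811


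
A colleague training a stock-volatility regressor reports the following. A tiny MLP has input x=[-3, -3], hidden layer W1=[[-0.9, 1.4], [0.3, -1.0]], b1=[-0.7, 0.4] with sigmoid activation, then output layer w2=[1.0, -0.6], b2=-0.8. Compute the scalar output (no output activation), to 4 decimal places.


z1[0] = (-0.9)·(-3) + (1.4)·(-3) - 0.7 = -2.2
z1[1] = (0.3)·(-3) + (-1.0)·(-3) + 0.4 = 2.5
h = sigmoid(z1) = [0.0998, 0.9241]
output = (1.0)·(0.0998) + (-0.6)·(0.9241) - 0.8 = -1.2547

-1.2547


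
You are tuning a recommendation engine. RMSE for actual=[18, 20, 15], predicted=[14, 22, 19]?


MSE = 36/3 = 12
RMSE = √(36/3) = 3.4641

3.4641


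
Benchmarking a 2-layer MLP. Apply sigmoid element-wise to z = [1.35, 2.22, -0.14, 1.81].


σ(1.35) = 1/(1+e^-1.35) = 0.7941
σ(2.22) = 1/(1+e^-2.22) = 0.902
σ(-0.14) = 1/(1+e^0.14) = 0.4651
σ(1.81) = 1/(1+e^-1.81) = 0.8594
result = [0.7941, 0.902, 0.4651, 0.8594]

[0.7941, 0.902, 0.4651, 0.8594]


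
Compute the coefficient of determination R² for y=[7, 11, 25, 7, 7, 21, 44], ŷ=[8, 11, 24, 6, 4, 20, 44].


ȳ = 17.4286
SS_res = Σ(y-ŷ)² = 13
SS_tot = Σ(y-ȳ)² = 1143.71
R² = 1 - SS_res/SS_tot = 1 - 0.0114 = 0.9886

0.9886


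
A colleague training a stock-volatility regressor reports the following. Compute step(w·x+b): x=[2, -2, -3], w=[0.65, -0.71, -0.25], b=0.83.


z = (2)·(0.65) + (-2)·(-0.71) + (-3)·(-0.25) + 0.83
  = 4.3
step(z) = 1 (z≥0)

1


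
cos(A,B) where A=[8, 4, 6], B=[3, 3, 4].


A·B = 8·3 + 4·3 + 6·4 = 60
‖A‖ = √116 = 10.7703, ‖B‖ = √34 = 5.831
cos = 60/(√116·√34) = 60/√3944 = 0.9554

0.9554


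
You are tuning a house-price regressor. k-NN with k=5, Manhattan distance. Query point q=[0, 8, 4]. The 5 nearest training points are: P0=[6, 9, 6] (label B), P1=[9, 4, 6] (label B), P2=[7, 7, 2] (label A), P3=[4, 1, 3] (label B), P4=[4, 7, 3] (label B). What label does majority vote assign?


d(q,P0) = 9  (label B)
d(q,P1) = 15  (label B)
d(q,P2) = 10  (label A)
d(q,P3) = 12  (label B)
d(q,P4) = 6  (label B)
Votes: A=1, B=4
Majority → B

B


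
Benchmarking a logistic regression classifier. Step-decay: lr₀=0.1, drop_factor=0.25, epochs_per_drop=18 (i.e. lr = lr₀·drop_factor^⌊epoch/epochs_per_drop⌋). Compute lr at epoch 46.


n_drops = ⌊46/18⌋ = 2
lr = 0.1·0.25^2 = 0.1·0.0625 = 0.00625

0.00625


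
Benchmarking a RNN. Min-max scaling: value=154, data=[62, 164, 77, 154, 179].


min=62, max=179
(154-62)/(179-62) = 92/117 = 0.7863

0.7863


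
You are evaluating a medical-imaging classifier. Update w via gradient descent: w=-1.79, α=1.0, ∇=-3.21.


w_new = w - α·∇
= -1.79 - 1.0·-3.21
= -1.79 + 3.21
= 1.42

1.42


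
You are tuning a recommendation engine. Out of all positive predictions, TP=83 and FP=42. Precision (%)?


Precision = TP/(TP+FP)
= 83/(83+42)
= 83/125 = 66.4%

66.4%


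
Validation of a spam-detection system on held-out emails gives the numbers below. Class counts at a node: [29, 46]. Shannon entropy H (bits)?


Probabilities: [29/75, 46/75] ≈ [0.3867, 0.6133]
H = -((29/75)·log₂(29/75) + (46/75)·log₂(46/75))
  = 0.9626 bits

0.9626 bits


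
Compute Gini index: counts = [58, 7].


Probabilities: [58/65, 7/65] ≈ [0.8923, 0.1077]
Σpᵢ² = (3364 + 49)/65² = 3413/4225
Gini = 1 - Σpᵢ² = 1 - 3413/4225 = 0.1922

0.1922


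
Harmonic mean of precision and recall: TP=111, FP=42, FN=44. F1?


Precision = 111/153 = 0.7255
Recall = 111/155 = 0.7161
F1 = 2·P·R/(P+R) = 2·TP/(2·TP+FP+FN) = 222/(222+42+44) = 222/308 = 0.7208

0.7208


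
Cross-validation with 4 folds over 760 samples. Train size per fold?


Fold size = 760/4 = 190
Training per fold = 760 - 190 = 570

570


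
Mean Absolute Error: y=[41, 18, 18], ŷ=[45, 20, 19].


Absolute errors: |41-45|=4, |18-20|=2, |18-19|=1
Sum = 7
MAE = 7/3 = 7/3

7/3


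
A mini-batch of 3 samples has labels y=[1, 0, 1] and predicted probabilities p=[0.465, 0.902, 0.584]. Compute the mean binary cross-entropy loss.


L[0] = -ln(0.465) = 0.7657
L[1] = -ln(1-0.902) = -ln(0.098) = 2.3228
L[2] = -ln(0.584) = 0.5379
mean = (0.7657 + 2.3228 + 0.5379)/3 = 1.2088

1.2088


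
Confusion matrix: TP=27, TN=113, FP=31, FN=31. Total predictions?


Total = TP + TN + FP + FN
= 27 + 113 + 31 + 31
= 202
(Predicted positive: 58, predicted negative: 144)

202


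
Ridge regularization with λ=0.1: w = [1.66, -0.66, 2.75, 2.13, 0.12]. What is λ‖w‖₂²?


‖w‖₂² = (1.66)² + (-0.66)² + (2.75)² + (2.13)² + (0.12)²
     = 2.7556 + 0.4356 + 7.5625 + 4.5369 + 0.0144
     = 15.305
λ·‖w‖₂² = 0.1·15.305 = 1.5305

1.5305


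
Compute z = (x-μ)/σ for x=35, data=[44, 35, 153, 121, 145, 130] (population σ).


μ = 104.6667, σ = 47.2676
z = (35 - 104.6667)/47.2676 = -1.4739

-1.4739


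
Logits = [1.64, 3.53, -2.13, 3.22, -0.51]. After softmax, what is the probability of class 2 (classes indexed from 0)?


Exponentials: e^1.64=5.1552, e^3.53=34.124, e^-2.13=0.1188, e^3.22=25.0281, e^-0.51=0.6005
Sum = 65.0266
Softmax = [0.0793, 0.5248, 0.0018, 0.3849, 0.0092]
p[2] = 0.1188/65.0266 = 0.0018

0.0018


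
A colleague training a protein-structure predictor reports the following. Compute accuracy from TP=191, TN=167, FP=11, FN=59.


Accuracy = (TP+TN)/(TP+TN+FP+FN)
= (191+167)/(428)
= 358/428 = 83.64%

83.64%


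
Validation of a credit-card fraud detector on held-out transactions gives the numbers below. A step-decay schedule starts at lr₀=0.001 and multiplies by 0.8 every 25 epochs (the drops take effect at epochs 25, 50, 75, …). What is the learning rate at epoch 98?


n_drops = ⌊98/25⌋ = 3
lr = 0.001·0.8^3 = 0.001·0.512 = 0.000512

0.000512


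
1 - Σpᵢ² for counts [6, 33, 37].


Probabilities: [6/76, 33/76, 37/76] ≈ [0.0789, 0.4342, 0.4868]
Σpᵢ² = (36 + 1089 + 1369)/76² = 2494/5776
Gini = 1 - Σpᵢ² = 1 - 2494/5776 = 0.5682

0.5682


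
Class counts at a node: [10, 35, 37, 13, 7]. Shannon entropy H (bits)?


Probabilities: [10/102, 35/102, 37/102, 13/102, 7/102] ≈ [0.098, 0.3431, 0.3627, 0.1275, 0.0686]
H = -((10/102)·log₂(10/102) + (35/102)·log₂(35/102) + (37/102)·log₂(37/102) + (13/102)·log₂(13/102) + (7/102)·log₂(7/102))
  = 2.0327 bits

2.0327 bits


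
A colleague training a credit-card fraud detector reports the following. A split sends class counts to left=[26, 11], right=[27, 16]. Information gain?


Parent = [53, 27], H_parent = 0.9224
H_left = 0.878 (n=37), H_right = 0.9523 (n=43)
H_children = (37/80)·0.878 + (43/80)·0.9523 = 0.9179
IG = 0.9224 - 0.9179 = 0.0045

0.0045


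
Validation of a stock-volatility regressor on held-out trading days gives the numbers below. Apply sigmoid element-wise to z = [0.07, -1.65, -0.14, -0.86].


σ(0.07) = 1/(1+e^-0.07) = 0.5175
σ(-1.65) = 1/(1+e^1.65) = 0.1611
σ(-0.14) = 1/(1+e^0.14) = 0.4651
σ(-0.86) = 1/(1+e^0.86) = 0.2973
result = [0.5175, 0.1611, 0.4651, 0.2973]

[0.5175, 0.1611, 0.4651, 0.2973]


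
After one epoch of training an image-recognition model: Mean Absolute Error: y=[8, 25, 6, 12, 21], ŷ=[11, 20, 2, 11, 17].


Absolute errors: |8-11|=3, |25-20|=5, |6-2|=4, |12-11|=1, |21-17|=4
Sum = 17
MAE = 17/5 = 17/5

17/5


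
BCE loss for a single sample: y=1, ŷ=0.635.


BCE = -[y·ln(p) + (1-y)·ln(1-p)]
= -1·ln(0.635) - 0
= -ln(0.635) = 0.4541

0.4541


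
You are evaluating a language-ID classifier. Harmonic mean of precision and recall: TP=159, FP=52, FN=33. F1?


Precision = 159/211 = 0.7536
Recall = 159/192 = 0.8281
F1 = 2·P·R/(P+R) = 2·TP/(2·TP+FP+FN) = 318/(318+52+33) = 318/403 = 0.7891

0.7891


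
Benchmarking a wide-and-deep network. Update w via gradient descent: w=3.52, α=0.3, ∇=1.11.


w_new = w - α·∇
= 3.52 - 0.3·1.11
= 3.52 - 0.333
= 3.187

3.187


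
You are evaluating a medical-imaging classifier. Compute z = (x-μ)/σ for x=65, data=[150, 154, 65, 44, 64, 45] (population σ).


μ = 87, σ = 46.6976
z = (65 - 87)/46.6976 = -0.4711

-0.4711


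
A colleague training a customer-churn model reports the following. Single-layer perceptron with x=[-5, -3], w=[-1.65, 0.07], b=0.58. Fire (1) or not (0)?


z = (-5)·(-1.65) + (-3)·(0.07) + 0.58
  = 8.62
step(z) = 1 (z≥0)

1


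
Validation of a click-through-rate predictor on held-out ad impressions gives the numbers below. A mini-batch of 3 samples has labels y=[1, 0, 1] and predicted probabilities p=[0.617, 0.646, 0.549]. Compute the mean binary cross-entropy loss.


L[0] = -ln(0.617) = 0.4829
L[1] = -ln(1-0.646) = -ln(0.354) = 1.0385
L[2] = -ln(0.549) = 0.5997
mean = (0.4829 + 1.0385 + 0.5997)/3 = 0.707

0.707


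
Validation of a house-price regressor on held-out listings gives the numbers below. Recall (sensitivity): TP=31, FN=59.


Recall = TP/(TP+FN)
= 31/(31+59)
= 31/90 = 34.44%

34.44%


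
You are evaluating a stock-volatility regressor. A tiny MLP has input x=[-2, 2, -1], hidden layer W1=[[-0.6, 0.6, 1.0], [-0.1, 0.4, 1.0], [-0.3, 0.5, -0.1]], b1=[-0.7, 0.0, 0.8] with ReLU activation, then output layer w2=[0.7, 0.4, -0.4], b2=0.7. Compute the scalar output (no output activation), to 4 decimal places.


z1[0] = (-0.6)·(-2) + (0.6)·(2) + (1.0)·(-1) - 0.7 = 0.7
z1[1] = (-0.1)·(-2) + (0.4)·(2) + (1.0)·(-1) + 0.0 = 0.0
z1[2] = (-0.3)·(-2) + (0.5)·(2) + (-0.1)·(-1) + 0.8 = 2.5
h = ReLU(z1) = [0.7, 0.0, 2.5]
output = (0.7)·(0.7) + (0.4)·(0.0) + (-0.4)·(2.5) + 0.7 = 0.19

0.19


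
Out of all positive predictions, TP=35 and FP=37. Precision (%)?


Precision = TP/(TP+FP)
= 35/(35+37)
= 35/72 = 48.61%

48.61%


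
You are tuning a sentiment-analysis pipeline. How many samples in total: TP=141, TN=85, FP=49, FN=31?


Total = TP + TN + FP + FN
= 141 + 85 + 49 + 31
= 306
(Predicted positive: 190, predicted negative: 116)

306


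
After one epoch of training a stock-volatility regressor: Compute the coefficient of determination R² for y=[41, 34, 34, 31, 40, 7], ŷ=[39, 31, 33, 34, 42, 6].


ȳ = 31.1667
SS_res = Σ(y-ŷ)² = 28
SS_tot = Σ(y-ȳ)² = 774.83
R² = 1 - SS_res/SS_tot = 1 - 0.0361 = 0.9639

0.9639


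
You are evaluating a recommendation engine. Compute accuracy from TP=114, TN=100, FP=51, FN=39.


Accuracy = (TP+TN)/(TP+TN+FP+FN)
= (114+100)/(304)
= 214/304 = 70.39%

70.39%


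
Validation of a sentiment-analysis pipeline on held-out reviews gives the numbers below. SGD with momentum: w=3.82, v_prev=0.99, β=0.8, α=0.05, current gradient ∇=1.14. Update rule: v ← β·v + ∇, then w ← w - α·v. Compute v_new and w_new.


v_new = 0.8·0.99 + 1.14 = 0.792 + 1.14 = 1.932
w_new = 3.82 - 0.05·1.932 = 3.82 - 0.0966 = 3.7234

v_new=1.932, w_new=3.7234


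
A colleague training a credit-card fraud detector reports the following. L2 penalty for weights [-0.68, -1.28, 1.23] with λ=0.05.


‖w‖₂² = (-0.68)² + (-1.28)² + (1.23)²
     = 0.4624 + 1.6384 + 1.5129
     = 3.6137
λ·‖w‖₂² = 0.05·3.6137 = 0.180685

0.180685


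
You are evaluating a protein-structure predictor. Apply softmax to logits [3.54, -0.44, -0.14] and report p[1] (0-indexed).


Exponentials: e^3.54=34.4669, e^-0.44=0.644, e^-0.14=0.8694
Sum = 35.9803
Softmax = [0.9579, 0.0179, 0.0242]
p[1] = 0.644/35.9803 = 0.0179

0.0179


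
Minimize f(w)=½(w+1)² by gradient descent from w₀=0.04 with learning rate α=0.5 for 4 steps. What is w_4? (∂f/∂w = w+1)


step 1: grad = 0.04+1 = 1.04; w = 0.04 - 0.5·(1.04) = -0.48
step 2: grad = -0.48+1 = 0.52; w = -0.48 - 0.5·(0.52) = -0.74
step 3: grad = -0.74+1 = 0.26; w = -0.74 - 0.5·(0.26) = -0.87
step 4: grad = -0.87+1 = 0.13; w = -0.87 - 0.5·(0.13) = -0.935

-0.935


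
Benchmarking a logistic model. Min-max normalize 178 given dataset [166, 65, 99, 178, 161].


min=65, max=178
(178-65)/(178-65) = 113/113 = 1.0

1.0


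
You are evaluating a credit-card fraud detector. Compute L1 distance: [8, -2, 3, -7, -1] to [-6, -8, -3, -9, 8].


d = |8+ 6| + |-2+ 8| + |3+ 3| + |-7+ 9| + |-1-8|
  = 14 + 6 + 6 + 2 + 9
  = 37

37


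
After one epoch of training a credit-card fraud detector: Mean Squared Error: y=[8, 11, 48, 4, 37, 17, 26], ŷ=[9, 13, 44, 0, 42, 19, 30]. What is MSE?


Squared errors: (8-9)²=1, (11-13)²=4, (48-44)²=16, (4-0)²=16, (37-42)²=25, (17-19)²=4, (26-30)²=16
Sum = 82
MSE = 82/7 = 82/7

82/7


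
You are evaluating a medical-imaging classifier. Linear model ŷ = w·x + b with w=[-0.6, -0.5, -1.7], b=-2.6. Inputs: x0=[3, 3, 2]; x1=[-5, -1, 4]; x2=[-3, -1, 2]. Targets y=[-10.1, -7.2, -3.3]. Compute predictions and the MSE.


ŷ0 = (-0.6)·(3) + (-0.5)·(3) + (-1.7)·(2) - 2.6 = -9.3
ŷ1 = (-0.6)·(-5) + (-0.5)·(-1) + (-1.7)·(4) - 2.6 = -5.9
ŷ2 = (-0.6)·(-3) + (-0.5)·(-1) + (-1.7)·(2) - 2.6 = -3.7
errors² = [0.64, 1.69, 0.16]
MSE = 2.4900/3 = 0.83

0.83


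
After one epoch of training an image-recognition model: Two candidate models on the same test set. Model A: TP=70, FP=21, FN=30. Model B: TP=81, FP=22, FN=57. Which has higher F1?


Model A: P=70/91=0.7692, R=70/100=0.7, F1=2PR/(P+R)=2TP/(2TP+FP+FN)=140/191=0.733
Model B: P=81/103=0.7864, R=81/138=0.587, F1=2PR/(P+R)=2TP/(2TP+FP+FN)=162/241=0.6722
0.733 > 0.6722 → Model A

Model A


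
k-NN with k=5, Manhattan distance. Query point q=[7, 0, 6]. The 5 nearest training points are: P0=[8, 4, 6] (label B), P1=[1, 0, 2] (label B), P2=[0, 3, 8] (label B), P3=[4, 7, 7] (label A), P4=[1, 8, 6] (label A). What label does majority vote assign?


d(q,P0) = 5  (label B)
d(q,P1) = 10  (label B)
d(q,P2) = 12  (label B)
d(q,P3) = 11  (label A)
d(q,P4) = 14  (label A)
Votes: A=2, B=3
Majority → B

B


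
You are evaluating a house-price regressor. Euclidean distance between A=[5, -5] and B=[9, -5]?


d = √((5-9)² + (-5+ 5)²)
  = √(16 + 0)
  = √16 = 4.0

4.0


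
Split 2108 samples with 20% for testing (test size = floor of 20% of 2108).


Test = ⌊2108·20/100⌋ = 421
Train = 2108 - 421 = 1687

Train: 1687, Test: 421


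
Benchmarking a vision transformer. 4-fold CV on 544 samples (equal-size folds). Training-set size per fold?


Fold size = 544/4 = 136
Training per fold = 544 - 136 = 408

408


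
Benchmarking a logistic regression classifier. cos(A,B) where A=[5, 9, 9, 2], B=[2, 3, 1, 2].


A·B = 5·2 + 9·3 + 9·1 + 2·2 = 50
‖A‖ = √191 = 13.8203, ‖B‖ = √18 = 4.2426
cos = 50/(√191·√18) = 50/√3438 = 0.8527

0.8527


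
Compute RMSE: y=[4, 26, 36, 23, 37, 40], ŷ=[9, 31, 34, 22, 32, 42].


MSE = 84/6 = 14
RMSE = √(84/6) = 3.7417

3.7417


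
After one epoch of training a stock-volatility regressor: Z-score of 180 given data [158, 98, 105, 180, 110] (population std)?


μ = 130.2, σ = 32.6582
z = (180 - 130.2)/32.6582 = 1.5249

1.5249


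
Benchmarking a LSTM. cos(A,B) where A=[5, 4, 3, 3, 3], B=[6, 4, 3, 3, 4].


A·B = 5·6 + 4·4 + 3·3 + 3·3 + 3·4 = 76
‖A‖ = √68 = 8.2462, ‖B‖ = √86 = 9.2736
cos = 76/(√68·√86) = 76/√5848 = 0.9938

0.9938


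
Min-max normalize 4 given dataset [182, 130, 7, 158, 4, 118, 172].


min=4, max=182
(4-4)/(182-4) = 0/178 = 0.0

0.0


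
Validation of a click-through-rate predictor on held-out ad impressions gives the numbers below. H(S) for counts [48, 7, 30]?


Probabilities: [48/85, 7/85, 30/85] ≈ [0.5647, 0.0824, 0.3529]
H = -((48/85)·log₂(48/85) + (7/85)·log₂(7/85) + (30/85)·log₂(30/85))
  = 1.2925 bits

1.2925 bits


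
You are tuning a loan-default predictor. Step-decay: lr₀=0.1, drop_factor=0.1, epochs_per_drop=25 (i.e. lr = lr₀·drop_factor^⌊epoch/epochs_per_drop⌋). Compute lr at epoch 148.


n_drops = ⌊148/25⌋ = 5
lr = 0.1·0.1^5 = 0.1·0.00001 = 0.000001

0.000001


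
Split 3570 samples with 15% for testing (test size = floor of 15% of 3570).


Test = ⌊3570·15/100⌋ = 535
Train = 3570 - 535 = 3035

Train: 3035, Test: 535


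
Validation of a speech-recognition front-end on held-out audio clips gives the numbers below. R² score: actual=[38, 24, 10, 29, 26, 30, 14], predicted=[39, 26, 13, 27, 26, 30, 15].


ȳ = 24.4286
SS_res = Σ(y-ŷ)² = 19
SS_tot = Σ(y-ȳ)² = 555.71
R² = 1 - SS_res/SS_tot = 1 - 0.0342 = 0.9658

0.9658


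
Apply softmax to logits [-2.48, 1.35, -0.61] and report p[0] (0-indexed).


Exponentials: e^-2.48=0.0837, e^1.35=3.8574, e^-0.61=0.5434
Sum = 4.4845
Softmax = [0.0187, 0.8602, 0.1212]
p[0] = 0.0837/4.4845 = 0.0187

0.0187


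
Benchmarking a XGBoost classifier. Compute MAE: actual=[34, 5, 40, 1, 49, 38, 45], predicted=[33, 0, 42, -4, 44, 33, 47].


Absolute errors: |34-33|=1, |5-0|=5, |40-42|=2, |1+ 4|=5, |49-44|=5, |38-33|=5, |45-47|=2
Sum = 25
MAE = 25/7 = 25/7

25/7


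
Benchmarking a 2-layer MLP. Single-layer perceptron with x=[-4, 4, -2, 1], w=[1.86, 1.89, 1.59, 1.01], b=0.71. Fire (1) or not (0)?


z = (-4)·(1.86) + (4)·(1.89) + (-2)·(1.59) + (1)·(1.01) + 0.71
  = -1.34
step(z) = 0 (z<0)

0


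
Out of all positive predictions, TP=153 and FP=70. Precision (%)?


Precision = TP/(TP+FP)
= 153/(153+70)
= 153/223 = 68.61%

68.61%


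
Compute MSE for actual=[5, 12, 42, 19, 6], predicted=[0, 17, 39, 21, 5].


Squared errors: (5-0)²=25, (12-17)²=25, (42-39)²=9, (19-21)²=4, (6-5)²=1
Sum = 64
MSE = 64/5 = 64/5

64/5


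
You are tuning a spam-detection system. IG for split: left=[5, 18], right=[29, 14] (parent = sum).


Parent = [34, 32], H_parent = 0.9993
H_left = 0.7554 (n=23), H_right = 0.9103 (n=43)
H_children = (23/66)·0.7554 + (43/66)·0.9103 = 0.8563
IG = 0.9993 - 0.8563 = 0.143

0.143


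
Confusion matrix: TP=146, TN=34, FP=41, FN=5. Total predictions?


Total = TP + TN + FP + FN
= 146 + 34 + 41 + 5
= 226
(Predicted positive: 187, predicted negative: 39)

226


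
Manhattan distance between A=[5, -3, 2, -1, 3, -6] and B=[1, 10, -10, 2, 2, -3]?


d = |5-1| + |-3-10| + |2+ 10| + |-1-2| + |3-2| + |-6+ 3|
  = 4 + 13 + 12 + 3 + 1 + 3
  = 36

36


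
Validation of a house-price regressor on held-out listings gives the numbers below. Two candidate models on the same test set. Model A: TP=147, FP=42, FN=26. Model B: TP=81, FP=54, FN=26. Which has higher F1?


Model A: P=147/189=0.7778, R=147/173=0.8497, F1=2PR/(P+R)=2TP/(2TP+FP+FN)=294/362=0.8122
Model B: P=81/135=0.6, R=81/107=0.757, F1=2PR/(P+R)=2TP/(2TP+FP+FN)=162/242=0.6694
0.8122 > 0.6694 → Model A

Model A


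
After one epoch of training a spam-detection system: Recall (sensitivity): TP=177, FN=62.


Recall = TP/(TP+FN)
= 177/(177+62)
= 177/239 = 74.06%

74.06%


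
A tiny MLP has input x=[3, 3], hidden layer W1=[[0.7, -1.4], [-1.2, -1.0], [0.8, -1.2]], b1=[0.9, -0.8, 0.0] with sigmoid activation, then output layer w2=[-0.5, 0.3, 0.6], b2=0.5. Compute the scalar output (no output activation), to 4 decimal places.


z1[0] = (0.7)·(3) + (-1.4)·(3) + 0.9 = -1.2
z1[1] = (-1.2)·(3) + (-1.0)·(3) - 0.8 = -7.4
z1[2] = (0.8)·(3) + (-1.2)·(3) + 0.0 = -1.2
h = sigmoid(z1) = [0.2315, 0.0006, 0.2315]
output = (-0.5)·(0.2315) + (0.3)·(0.0006) + (0.6)·(0.2315) + 0.5 = 0.5233

0.5233


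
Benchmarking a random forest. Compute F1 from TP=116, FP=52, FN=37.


Precision = 116/168 = 0.6905
Recall = 116/153 = 0.7582
F1 = 2·P·R/(P+R) = 2·TP/(2·TP+FP+FN) = 232/(232+52+37) = 232/321 = 0.7227

0.7227


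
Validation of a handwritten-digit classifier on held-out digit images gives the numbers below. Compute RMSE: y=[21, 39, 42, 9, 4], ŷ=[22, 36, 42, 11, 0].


MSE = 30/5 = 6
RMSE = √(30/5) = 2.4495

2.4495


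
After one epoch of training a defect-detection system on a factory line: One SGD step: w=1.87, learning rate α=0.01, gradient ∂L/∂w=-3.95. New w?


w_new = w - α·∇
= 1.87 - 0.01·-3.95
= 1.87 + 0.0395
= 1.9095

1.9095
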